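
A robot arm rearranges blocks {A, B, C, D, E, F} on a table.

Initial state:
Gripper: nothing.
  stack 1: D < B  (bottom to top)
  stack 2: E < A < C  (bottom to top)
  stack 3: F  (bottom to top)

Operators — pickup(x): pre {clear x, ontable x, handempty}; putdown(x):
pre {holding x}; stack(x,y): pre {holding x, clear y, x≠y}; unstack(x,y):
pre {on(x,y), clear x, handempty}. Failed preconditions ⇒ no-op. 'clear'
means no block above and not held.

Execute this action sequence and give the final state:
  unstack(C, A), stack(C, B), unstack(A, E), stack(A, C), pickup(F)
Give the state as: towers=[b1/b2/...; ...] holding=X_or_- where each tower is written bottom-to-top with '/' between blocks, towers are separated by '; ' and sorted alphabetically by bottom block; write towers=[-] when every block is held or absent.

towers=[D/B/C/A; E] holding=F

step 1 (unstack(C, A)): towers=[D/B; E/A; F] holding=C
step 2 (stack(C, B)): towers=[D/B/C; E/A; F] holding=-
step 3 (unstack(A, E)): towers=[D/B/C; E; F] holding=A
step 4 (stack(A, C)): towers=[D/B/C/A; E; F] holding=-
step 5 (pickup(F)): towers=[D/B/C/A; E] holding=F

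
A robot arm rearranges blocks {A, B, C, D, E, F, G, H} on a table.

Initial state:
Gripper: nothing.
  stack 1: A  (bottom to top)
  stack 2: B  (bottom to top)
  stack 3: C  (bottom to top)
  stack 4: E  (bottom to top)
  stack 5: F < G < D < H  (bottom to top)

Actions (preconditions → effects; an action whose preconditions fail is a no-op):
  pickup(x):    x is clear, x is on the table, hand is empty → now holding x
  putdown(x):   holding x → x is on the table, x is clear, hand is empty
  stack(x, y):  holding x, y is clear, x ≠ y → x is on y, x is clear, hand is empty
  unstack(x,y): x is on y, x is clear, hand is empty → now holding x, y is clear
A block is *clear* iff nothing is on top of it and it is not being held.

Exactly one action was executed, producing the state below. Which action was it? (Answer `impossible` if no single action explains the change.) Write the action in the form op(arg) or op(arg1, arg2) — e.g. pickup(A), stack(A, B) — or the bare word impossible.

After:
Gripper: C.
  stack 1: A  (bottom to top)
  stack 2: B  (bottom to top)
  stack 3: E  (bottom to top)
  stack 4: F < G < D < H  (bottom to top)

target: towers=[A; B; E; F/G/D/H] holding=C
         pickup(A) → towers=[B; C; E; F/G/D/H] holding=A
         pickup(E) → towers=[A; B; C; F/G/D/H] holding=E
     unstack(H, D) → towers=[A; B; C; E; F/G/D] holding=H
         pickup(B) → towers=[A; C; E; F/G/D/H] holding=B
         pickup(C) → towers=[A; B; E; F/G/D/H] holding=C  ← match

pickup(C)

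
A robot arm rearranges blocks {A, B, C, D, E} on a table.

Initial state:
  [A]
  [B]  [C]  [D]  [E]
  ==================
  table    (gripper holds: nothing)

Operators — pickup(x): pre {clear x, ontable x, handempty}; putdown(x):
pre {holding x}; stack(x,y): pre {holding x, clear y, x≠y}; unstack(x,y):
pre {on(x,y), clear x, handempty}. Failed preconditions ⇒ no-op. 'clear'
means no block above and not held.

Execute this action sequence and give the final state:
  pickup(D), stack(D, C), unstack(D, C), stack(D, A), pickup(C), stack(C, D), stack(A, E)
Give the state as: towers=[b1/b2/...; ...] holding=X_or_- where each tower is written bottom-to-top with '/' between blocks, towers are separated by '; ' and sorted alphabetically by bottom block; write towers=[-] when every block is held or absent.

towers=[B/A/D/C; E] holding=-

step 1 (pickup(D)): towers=[B/A; C; E] holding=D
step 2 (stack(D, C)): towers=[B/A; C/D; E] holding=-
step 3 (unstack(D, C)): towers=[B/A; C; E] holding=D
step 4 (stack(D, A)): towers=[B/A/D; C; E] holding=-
step 5 (pickup(C)): towers=[B/A/D; E] holding=C
step 6 (stack(C, D)): towers=[B/A/D/C; E] holding=-
step 7 (stack(A, E)) [no-op]: towers=[B/A/D/C; E] holding=-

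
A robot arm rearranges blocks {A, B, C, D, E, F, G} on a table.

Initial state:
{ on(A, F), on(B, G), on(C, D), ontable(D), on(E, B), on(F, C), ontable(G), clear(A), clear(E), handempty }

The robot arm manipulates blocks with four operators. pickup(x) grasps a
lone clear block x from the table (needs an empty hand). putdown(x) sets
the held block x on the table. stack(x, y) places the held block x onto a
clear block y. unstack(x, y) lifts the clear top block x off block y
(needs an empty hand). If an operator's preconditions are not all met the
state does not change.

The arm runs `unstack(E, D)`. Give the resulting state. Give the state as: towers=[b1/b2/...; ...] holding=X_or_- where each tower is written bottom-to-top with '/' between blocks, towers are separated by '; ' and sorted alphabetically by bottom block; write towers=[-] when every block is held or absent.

towers=[D/C/F/A; G/B/E] holding=-

before: towers=[D/C/F/A; G/B/E] holding=-
pre[unstack(E, D)]: on(E,D) no, clear(E) yes, handempty yes
on(E,D) unmet → unstack(E, D) is a no-op
after:  towers=[D/C/F/A; G/B/E] holding=-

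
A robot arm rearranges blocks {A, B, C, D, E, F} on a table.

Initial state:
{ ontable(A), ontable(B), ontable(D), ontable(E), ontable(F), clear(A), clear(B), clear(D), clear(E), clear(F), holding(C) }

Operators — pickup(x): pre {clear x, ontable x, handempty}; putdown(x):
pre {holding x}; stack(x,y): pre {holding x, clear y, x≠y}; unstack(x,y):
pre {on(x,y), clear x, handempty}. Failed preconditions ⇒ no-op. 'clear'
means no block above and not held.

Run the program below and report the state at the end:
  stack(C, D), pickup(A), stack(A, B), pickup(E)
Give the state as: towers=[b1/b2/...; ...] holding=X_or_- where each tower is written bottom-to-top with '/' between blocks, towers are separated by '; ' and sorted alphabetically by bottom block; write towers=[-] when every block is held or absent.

step 1 (stack(C, D)): towers=[A; B; D/C; E; F] holding=-
step 2 (pickup(A)): towers=[B; D/C; E; F] holding=A
step 3 (stack(A, B)): towers=[B/A; D/C; E; F] holding=-
step 4 (pickup(E)): towers=[B/A; D/C; F] holding=E

towers=[B/A; D/C; F] holding=E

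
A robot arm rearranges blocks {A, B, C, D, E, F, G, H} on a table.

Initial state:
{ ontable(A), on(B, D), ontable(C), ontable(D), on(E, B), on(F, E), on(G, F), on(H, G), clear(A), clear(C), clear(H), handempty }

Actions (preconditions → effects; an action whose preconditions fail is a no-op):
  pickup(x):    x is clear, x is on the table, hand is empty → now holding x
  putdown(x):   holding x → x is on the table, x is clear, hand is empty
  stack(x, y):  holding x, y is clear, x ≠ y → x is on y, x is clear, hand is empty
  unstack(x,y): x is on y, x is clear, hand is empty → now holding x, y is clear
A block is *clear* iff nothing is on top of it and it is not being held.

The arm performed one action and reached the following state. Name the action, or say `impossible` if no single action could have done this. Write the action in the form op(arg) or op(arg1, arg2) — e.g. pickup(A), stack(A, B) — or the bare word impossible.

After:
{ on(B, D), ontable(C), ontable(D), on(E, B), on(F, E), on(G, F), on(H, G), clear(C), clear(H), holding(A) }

pickup(A)

target: towers=[C; D/B/E/F/G/H] holding=A
         pickup(A) → towers=[C; D/B/E/F/G/H] holding=A  ← match
     unstack(H, G) → towers=[A; C; D/B/E/F/G] holding=H
         pickup(C) → towers=[A; D/B/E/F/G/H] holding=C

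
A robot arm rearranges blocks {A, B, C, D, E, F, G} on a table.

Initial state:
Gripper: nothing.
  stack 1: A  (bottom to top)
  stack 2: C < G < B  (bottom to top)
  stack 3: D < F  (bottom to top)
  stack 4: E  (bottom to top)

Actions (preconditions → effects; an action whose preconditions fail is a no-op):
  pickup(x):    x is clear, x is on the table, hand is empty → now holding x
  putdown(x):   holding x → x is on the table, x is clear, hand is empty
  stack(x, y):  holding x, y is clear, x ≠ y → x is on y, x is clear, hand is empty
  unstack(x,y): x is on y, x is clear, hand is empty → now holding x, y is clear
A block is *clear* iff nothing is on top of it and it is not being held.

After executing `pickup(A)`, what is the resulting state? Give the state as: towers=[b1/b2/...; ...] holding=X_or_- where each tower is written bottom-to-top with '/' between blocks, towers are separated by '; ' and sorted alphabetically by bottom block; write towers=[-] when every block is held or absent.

towers=[C/G/B; D/F; E] holding=A

before: towers=[A; C/G/B; D/F; E] holding=-
pre[pickup(A)]: clear(A) ✓, ontable(A) ✓, handempty ✓
all met → apply pickup(A)
after:  towers=[C/G/B; D/F; E] holding=A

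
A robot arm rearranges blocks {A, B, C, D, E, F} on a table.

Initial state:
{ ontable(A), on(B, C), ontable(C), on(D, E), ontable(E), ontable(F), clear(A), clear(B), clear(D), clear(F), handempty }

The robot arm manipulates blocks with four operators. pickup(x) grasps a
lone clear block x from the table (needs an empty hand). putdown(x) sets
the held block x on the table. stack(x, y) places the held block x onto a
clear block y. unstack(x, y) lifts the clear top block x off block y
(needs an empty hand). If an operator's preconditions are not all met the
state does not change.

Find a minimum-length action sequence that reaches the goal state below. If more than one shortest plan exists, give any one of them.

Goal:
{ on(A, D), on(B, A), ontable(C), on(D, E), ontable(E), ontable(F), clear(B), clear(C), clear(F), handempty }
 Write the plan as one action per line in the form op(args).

step 1 (pickup(A)): towers=[C/B; E/D; F] holding=A
step 2 (stack(A, D)): towers=[C/B; E/D/A; F] holding=-
step 3 (unstack(B, C)): towers=[C; E/D/A; F] holding=B
step 4 (stack(B, A)): towers=[C; E/D/A/B; F] holding=-
goal check: towers=[C; E/D/A/B; F] holding=- — reached (length 4, optimal by BFS)

pickup(A)
stack(A, D)
unstack(B, C)
stack(B, A)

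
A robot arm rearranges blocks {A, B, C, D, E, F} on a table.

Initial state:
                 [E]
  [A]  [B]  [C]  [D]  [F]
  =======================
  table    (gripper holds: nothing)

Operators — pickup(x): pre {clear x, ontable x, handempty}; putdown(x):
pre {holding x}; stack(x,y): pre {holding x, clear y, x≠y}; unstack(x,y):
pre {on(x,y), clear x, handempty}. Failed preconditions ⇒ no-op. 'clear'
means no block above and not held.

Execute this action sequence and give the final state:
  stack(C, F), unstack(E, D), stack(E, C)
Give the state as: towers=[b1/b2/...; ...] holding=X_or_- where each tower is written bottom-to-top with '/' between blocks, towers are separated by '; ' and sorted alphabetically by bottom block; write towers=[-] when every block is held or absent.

towers=[A; B; C/E; D; F] holding=-

step 1 (stack(C, F)) [no-op]: towers=[A; B; C; D/E; F] holding=-
step 2 (unstack(E, D)): towers=[A; B; C; D; F] holding=E
step 3 (stack(E, C)): towers=[A; B; C/E; D; F] holding=-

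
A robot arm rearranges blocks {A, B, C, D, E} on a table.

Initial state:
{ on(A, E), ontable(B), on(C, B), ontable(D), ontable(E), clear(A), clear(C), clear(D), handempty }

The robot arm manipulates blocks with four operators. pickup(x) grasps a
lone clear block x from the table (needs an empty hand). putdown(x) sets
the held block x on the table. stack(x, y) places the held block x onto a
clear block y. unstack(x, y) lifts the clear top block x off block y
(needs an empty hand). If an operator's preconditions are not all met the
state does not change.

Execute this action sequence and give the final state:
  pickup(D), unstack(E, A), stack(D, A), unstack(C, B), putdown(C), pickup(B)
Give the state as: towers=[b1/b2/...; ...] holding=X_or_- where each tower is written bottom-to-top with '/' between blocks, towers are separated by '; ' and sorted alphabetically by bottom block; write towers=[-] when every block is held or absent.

step 1 (pickup(D)): towers=[B/C; E/A] holding=D
step 2 (unstack(E, A)) [no-op]: towers=[B/C; E/A] holding=D
step 3 (stack(D, A)): towers=[B/C; E/A/D] holding=-
step 4 (unstack(C, B)): towers=[B; E/A/D] holding=C
step 5 (putdown(C)): towers=[B; C; E/A/D] holding=-
step 6 (pickup(B)): towers=[C; E/A/D] holding=B

towers=[C; E/A/D] holding=B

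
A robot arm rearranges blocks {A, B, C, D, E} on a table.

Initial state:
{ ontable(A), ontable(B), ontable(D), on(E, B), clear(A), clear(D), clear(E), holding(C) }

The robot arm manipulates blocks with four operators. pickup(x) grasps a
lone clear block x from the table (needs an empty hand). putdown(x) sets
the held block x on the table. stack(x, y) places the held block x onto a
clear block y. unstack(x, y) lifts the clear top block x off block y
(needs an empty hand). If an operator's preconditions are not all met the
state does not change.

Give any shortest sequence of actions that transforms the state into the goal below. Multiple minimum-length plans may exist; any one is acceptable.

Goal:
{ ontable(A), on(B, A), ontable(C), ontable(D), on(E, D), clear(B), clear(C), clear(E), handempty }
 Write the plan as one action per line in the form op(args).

step 1 (putdown(C)): towers=[A; B/E; C; D] holding=-
step 2 (unstack(E, B)): towers=[A; B; C; D] holding=E
step 3 (stack(E, D)): towers=[A; B; C; D/E] holding=-
step 4 (pickup(B)): towers=[A; C; D/E] holding=B
step 5 (stack(B, A)): towers=[A/B; C; D/E] holding=-
goal check: towers=[A/B; C; D/E] holding=- — reached (length 5, optimal by BFS)

putdown(C)
unstack(E, B)
stack(E, D)
pickup(B)
stack(B, A)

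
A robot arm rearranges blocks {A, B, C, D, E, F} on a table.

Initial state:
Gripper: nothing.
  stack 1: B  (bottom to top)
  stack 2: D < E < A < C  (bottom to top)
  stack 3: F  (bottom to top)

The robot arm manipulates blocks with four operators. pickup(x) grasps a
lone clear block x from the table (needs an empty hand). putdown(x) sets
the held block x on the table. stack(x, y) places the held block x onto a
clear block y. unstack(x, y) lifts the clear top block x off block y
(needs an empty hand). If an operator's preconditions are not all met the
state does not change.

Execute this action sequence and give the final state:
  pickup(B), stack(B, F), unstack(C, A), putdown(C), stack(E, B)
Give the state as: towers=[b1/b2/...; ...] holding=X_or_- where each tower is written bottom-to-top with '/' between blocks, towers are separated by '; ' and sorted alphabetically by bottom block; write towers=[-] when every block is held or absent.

towers=[C; D/E/A; F/B] holding=-

step 1 (pickup(B)): towers=[D/E/A/C; F] holding=B
step 2 (stack(B, F)): towers=[D/E/A/C; F/B] holding=-
step 3 (unstack(C, A)): towers=[D/E/A; F/B] holding=C
step 4 (putdown(C)): towers=[C; D/E/A; F/B] holding=-
step 5 (stack(E, B)) [no-op]: towers=[C; D/E/A; F/B] holding=-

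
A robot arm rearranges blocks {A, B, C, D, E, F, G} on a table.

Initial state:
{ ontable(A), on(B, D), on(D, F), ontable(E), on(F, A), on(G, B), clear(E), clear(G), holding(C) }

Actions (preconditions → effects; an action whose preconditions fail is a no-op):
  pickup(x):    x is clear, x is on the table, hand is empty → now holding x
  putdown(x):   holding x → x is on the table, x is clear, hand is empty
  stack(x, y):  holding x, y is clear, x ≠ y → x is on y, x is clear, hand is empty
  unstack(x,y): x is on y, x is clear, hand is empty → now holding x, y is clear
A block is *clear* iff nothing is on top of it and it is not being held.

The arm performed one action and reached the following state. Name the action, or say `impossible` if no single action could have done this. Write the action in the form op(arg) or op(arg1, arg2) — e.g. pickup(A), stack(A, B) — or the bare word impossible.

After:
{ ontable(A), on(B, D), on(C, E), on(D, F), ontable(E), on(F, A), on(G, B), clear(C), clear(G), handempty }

target: towers=[A/F/D/B/G; E/C] holding=-
        putdown(C) → towers=[A/F/D/B/G; C; E] holding=-
       stack(C, G) → towers=[A/F/D/B/G/C; E] holding=-
       stack(C, E) → towers=[A/F/D/B/G; E/C] holding=-  ← match

stack(C, E)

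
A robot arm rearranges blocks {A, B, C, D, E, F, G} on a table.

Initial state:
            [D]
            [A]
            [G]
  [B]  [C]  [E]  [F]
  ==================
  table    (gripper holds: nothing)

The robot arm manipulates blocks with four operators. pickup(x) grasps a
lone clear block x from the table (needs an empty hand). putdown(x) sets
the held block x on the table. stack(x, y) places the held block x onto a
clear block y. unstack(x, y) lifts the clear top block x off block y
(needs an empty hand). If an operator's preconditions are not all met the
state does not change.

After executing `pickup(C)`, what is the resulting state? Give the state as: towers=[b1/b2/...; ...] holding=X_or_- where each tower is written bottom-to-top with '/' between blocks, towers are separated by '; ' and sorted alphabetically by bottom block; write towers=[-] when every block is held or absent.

before: towers=[B; C; E/G/A/D; F] holding=-
pre[pickup(C)]: clear(C) ok, ontable(C) ok, handempty ok
all met → apply pickup(C)
after:  towers=[B; E/G/A/D; F] holding=C

towers=[B; E/G/A/D; F] holding=C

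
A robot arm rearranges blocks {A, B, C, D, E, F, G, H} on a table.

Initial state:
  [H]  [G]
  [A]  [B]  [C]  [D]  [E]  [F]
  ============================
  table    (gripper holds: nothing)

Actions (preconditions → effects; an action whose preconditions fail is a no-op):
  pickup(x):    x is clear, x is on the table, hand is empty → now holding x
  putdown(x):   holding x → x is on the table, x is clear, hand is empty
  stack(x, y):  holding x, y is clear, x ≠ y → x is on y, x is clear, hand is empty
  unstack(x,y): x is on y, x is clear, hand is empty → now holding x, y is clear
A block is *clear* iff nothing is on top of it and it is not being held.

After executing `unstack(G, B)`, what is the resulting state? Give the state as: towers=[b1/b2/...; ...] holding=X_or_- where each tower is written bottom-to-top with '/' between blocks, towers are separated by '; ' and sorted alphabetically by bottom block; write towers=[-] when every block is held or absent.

before: towers=[A/H; B/G; C; D; E; F] holding=-
pre[unstack(G, B)]: on(G,B) ok, clear(G) ok, handempty ok
all met → apply unstack(G, B)
after:  towers=[A/H; B; C; D; E; F] holding=G

towers=[A/H; B; C; D; E; F] holding=G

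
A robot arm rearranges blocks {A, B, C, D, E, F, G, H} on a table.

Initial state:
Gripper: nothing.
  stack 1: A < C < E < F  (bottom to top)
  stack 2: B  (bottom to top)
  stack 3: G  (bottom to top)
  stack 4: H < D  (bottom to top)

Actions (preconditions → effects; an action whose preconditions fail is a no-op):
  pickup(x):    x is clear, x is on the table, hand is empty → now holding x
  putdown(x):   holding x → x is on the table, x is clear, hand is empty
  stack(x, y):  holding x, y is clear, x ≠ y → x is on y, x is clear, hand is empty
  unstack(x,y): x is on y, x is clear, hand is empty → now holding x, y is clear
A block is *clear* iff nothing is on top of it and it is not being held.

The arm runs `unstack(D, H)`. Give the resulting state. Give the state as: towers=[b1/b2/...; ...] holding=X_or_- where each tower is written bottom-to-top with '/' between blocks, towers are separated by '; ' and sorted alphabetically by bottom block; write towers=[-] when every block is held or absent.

towers=[A/C/E/F; B; G; H] holding=D

before: towers=[A/C/E/F; B; G; H/D] holding=-
pre[unstack(D, H)]: on(D,H) ✓, clear(D) ✓, handempty ✓
all met → apply unstack(D, H)
after:  towers=[A/C/E/F; B; G; H] holding=D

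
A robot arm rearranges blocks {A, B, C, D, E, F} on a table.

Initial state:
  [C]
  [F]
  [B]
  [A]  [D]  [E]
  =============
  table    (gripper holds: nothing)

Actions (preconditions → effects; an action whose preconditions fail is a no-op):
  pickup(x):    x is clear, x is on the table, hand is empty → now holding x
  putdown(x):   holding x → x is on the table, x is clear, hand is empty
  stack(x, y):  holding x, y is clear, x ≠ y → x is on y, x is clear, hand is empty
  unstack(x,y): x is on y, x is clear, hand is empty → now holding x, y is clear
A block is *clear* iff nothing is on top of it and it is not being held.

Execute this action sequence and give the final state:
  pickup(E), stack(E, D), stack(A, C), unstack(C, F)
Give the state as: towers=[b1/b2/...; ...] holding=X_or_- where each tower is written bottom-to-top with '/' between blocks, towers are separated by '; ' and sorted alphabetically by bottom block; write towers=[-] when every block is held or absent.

step 1 (pickup(E)): towers=[A/B/F/C; D] holding=E
step 2 (stack(E, D)): towers=[A/B/F/C; D/E] holding=-
step 3 (stack(A, C)) [no-op]: towers=[A/B/F/C; D/E] holding=-
step 4 (unstack(C, F)): towers=[A/B/F; D/E] holding=C

towers=[A/B/F; D/E] holding=C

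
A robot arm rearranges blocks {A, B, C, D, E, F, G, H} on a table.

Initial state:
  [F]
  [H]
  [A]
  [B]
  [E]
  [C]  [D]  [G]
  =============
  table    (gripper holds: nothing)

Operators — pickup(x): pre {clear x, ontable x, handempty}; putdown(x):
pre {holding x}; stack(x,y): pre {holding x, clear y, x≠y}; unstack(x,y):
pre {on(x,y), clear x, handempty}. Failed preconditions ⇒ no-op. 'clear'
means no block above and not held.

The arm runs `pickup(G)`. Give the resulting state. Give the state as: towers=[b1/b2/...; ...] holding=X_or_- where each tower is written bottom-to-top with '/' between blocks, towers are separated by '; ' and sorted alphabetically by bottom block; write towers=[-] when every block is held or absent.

before: towers=[C/E/B/A/H/F; D; G] holding=-
pre[pickup(G)]: clear(G) ok, ontable(G) ok, handempty ok
all met → apply pickup(G)
after:  towers=[C/E/B/A/H/F; D] holding=G

towers=[C/E/B/A/H/F; D] holding=G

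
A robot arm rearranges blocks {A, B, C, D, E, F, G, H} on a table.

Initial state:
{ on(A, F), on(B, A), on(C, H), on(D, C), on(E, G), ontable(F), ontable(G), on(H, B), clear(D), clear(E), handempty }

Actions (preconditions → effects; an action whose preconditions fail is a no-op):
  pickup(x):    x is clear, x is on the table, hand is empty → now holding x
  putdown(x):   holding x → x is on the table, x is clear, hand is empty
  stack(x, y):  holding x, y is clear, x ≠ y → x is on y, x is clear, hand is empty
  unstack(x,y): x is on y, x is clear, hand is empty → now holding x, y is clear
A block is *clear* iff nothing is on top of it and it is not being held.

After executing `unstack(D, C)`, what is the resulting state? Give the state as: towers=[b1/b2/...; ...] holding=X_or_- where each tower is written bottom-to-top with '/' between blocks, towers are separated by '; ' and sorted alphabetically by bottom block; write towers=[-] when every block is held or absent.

before: towers=[F/A/B/H/C/D; G/E] holding=-
pre[unstack(D, C)]: on(D,C) yes, clear(D) yes, handempty yes
all met → apply unstack(D, C)
after:  towers=[F/A/B/H/C; G/E] holding=D

towers=[F/A/B/H/C; G/E] holding=D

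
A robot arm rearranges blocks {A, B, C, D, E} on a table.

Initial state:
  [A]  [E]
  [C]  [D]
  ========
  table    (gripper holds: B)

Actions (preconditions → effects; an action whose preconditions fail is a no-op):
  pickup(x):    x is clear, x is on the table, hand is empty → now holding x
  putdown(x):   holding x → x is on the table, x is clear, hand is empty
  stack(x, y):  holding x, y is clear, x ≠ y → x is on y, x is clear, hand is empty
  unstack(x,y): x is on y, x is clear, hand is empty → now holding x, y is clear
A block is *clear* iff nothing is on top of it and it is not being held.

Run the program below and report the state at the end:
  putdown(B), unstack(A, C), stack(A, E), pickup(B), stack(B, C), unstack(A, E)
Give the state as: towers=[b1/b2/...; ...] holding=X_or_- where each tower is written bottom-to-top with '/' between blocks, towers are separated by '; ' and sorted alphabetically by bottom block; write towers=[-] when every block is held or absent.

step 1 (putdown(B)): towers=[B; C/A; D/E] holding=-
step 2 (unstack(A, C)): towers=[B; C; D/E] holding=A
step 3 (stack(A, E)): towers=[B; C; D/E/A] holding=-
step 4 (pickup(B)): towers=[C; D/E/A] holding=B
step 5 (stack(B, C)): towers=[C/B; D/E/A] holding=-
step 6 (unstack(A, E)): towers=[C/B; D/E] holding=A

towers=[C/B; D/E] holding=A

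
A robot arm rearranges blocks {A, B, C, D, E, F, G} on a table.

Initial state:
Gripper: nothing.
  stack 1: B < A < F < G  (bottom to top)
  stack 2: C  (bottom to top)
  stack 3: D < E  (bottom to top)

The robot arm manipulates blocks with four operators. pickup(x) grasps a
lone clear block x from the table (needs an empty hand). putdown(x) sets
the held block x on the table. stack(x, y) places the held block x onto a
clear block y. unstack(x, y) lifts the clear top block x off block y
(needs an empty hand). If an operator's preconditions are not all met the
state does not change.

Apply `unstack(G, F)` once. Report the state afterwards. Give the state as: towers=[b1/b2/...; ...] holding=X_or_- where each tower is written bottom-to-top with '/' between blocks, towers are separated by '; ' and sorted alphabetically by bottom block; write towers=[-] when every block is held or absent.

before: towers=[B/A/F/G; C; D/E] holding=-
pre[unstack(G, F)]: on(G,F) ✓, clear(G) ✓, handempty ✓
all met → apply unstack(G, F)
after:  towers=[B/A/F; C; D/E] holding=G

towers=[B/A/F; C; D/E] holding=G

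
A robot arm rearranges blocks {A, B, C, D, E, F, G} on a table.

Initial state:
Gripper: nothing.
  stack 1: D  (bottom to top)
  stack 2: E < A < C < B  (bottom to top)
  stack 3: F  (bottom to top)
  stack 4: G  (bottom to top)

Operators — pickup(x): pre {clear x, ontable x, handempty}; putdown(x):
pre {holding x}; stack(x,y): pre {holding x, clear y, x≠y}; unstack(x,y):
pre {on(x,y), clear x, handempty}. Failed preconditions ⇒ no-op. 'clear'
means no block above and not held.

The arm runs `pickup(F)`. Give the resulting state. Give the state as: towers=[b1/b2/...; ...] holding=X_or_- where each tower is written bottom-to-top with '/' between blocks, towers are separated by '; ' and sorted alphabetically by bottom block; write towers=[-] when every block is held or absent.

before: towers=[D; E/A/C/B; F; G] holding=-
pre[pickup(F)]: clear(F) ✓, ontable(F) ✓, handempty ✓
all met → apply pickup(F)
after:  towers=[D; E/A/C/B; G] holding=F

towers=[D; E/A/C/B; G] holding=F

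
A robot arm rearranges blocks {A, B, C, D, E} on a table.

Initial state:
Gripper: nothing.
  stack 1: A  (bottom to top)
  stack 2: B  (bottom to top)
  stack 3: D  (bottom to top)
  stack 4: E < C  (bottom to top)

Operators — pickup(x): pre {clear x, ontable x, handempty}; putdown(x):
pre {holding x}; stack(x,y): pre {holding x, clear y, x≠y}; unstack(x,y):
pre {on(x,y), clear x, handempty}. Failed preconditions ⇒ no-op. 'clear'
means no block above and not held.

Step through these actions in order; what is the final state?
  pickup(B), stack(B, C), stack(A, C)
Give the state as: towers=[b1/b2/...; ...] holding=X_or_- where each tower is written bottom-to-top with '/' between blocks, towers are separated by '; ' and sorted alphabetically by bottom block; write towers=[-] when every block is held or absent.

step 1 (pickup(B)): towers=[A; D; E/C] holding=B
step 2 (stack(B, C)): towers=[A; D; E/C/B] holding=-
step 3 (stack(A, C)) [no-op]: towers=[A; D; E/C/B] holding=-

towers=[A; D; E/C/B] holding=-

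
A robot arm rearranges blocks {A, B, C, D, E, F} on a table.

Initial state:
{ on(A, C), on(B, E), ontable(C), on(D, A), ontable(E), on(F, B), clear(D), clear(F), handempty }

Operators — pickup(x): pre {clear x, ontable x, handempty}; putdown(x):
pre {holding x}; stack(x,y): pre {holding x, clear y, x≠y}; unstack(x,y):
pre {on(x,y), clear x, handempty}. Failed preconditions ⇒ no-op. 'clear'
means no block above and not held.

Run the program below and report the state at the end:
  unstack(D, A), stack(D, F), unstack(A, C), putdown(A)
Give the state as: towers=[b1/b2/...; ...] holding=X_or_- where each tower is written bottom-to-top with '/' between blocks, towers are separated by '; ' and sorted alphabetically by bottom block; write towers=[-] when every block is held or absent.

step 1 (unstack(D, A)): towers=[C/A; E/B/F] holding=D
step 2 (stack(D, F)): towers=[C/A; E/B/F/D] holding=-
step 3 (unstack(A, C)): towers=[C; E/B/F/D] holding=A
step 4 (putdown(A)): towers=[A; C; E/B/F/D] holding=-

towers=[A; C; E/B/F/D] holding=-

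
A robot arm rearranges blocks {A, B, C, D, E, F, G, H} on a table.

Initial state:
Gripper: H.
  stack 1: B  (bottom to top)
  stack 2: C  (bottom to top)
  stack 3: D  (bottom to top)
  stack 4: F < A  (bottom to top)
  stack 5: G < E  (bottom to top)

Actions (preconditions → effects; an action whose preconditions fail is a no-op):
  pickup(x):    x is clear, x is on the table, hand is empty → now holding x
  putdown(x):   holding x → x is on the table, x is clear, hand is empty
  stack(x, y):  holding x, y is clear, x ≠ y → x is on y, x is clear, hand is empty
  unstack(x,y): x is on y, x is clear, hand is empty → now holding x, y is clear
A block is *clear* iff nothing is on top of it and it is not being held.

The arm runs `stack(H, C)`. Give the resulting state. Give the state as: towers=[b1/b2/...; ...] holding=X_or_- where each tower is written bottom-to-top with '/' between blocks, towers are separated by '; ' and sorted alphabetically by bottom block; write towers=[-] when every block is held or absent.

before: towers=[B; C; D; F/A; G/E] holding=H
pre[stack(H, C)]: holding(H) ok, clear(C) ok, H≠C ok
all met → apply stack(H, C)
after:  towers=[B; C/H; D; F/A; G/E] holding=-

towers=[B; C/H; D; F/A; G/E] holding=-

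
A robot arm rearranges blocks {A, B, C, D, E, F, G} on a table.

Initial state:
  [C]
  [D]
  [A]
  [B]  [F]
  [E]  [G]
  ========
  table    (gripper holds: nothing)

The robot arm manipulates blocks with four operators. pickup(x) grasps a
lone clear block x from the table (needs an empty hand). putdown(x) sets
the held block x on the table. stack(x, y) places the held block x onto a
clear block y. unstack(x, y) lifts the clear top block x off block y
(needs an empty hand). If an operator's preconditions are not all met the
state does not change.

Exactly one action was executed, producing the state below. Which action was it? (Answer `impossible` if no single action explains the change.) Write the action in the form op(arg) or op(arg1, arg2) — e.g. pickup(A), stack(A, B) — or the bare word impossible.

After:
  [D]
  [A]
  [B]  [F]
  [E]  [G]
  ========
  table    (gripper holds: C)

unstack(C, D)

target: towers=[E/B/A/D; G/F] holding=C
     unstack(F, G) → towers=[E/B/A/D/C; G] holding=F
     unstack(C, D) → towers=[E/B/A/D; G/F] holding=C  ← match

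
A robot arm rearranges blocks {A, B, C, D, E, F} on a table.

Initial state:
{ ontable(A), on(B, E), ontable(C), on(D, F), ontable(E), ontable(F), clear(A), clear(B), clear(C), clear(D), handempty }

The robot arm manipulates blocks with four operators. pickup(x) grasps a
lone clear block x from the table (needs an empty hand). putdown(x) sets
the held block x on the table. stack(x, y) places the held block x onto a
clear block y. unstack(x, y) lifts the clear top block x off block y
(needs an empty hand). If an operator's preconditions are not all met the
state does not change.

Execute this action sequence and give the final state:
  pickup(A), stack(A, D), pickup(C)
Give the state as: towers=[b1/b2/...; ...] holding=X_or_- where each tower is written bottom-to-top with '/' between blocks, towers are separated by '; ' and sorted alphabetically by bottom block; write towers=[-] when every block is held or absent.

step 1 (pickup(A)): towers=[C; E/B; F/D] holding=A
step 2 (stack(A, D)): towers=[C; E/B; F/D/A] holding=-
step 3 (pickup(C)): towers=[E/B; F/D/A] holding=C

towers=[E/B; F/D/A] holding=C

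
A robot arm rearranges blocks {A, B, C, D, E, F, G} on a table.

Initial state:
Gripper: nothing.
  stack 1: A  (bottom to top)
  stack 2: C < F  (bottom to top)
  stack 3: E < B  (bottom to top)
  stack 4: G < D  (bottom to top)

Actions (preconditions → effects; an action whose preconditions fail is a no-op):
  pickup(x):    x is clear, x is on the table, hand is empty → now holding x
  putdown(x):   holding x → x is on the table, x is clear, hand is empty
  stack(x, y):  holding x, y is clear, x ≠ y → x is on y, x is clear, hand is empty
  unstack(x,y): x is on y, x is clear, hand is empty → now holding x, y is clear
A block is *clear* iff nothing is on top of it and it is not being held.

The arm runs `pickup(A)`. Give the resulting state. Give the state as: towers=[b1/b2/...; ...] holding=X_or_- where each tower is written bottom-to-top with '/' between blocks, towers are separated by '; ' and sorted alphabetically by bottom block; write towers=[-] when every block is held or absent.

towers=[C/F; E/B; G/D] holding=A

before: towers=[A; C/F; E/B; G/D] holding=-
pre[pickup(A)]: clear(A) yes, ontable(A) yes, handempty yes
all met → apply pickup(A)
after:  towers=[C/F; E/B; G/D] holding=A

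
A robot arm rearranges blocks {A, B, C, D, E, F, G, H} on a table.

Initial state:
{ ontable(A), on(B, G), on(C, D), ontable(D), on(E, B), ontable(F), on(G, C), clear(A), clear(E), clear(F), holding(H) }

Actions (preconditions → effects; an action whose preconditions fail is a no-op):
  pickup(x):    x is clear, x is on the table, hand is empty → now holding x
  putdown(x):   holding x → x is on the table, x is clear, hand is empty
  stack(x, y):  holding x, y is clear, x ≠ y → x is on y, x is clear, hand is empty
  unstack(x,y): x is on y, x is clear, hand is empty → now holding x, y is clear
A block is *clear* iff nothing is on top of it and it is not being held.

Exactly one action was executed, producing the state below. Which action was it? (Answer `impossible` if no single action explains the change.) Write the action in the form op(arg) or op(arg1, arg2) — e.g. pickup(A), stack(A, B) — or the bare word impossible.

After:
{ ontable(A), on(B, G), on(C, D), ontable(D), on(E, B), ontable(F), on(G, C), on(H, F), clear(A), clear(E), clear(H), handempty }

target: towers=[A; D/C/G/B/E; F/H] holding=-
        putdown(H) → towers=[A; D/C/G/B/E; F; H] holding=-
       stack(H, A) → towers=[A/H; D/C/G/B/E; F] holding=-
       stack(H, E) → towers=[A; D/C/G/B/E/H; F] holding=-
       stack(H, F) → towers=[A; D/C/G/B/E; F/H] holding=-  ← match

stack(H, F)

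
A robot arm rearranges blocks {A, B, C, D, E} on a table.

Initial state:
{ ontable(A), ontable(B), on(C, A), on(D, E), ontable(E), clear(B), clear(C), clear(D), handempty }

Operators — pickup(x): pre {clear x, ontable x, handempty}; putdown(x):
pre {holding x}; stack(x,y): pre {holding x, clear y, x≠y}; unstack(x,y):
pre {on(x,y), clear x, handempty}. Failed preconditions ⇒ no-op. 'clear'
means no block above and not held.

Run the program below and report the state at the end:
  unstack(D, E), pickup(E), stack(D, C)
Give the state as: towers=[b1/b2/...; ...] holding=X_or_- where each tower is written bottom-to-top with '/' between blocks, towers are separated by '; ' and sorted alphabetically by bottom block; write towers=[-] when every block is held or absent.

step 1 (unstack(D, E)): towers=[A/C; B; E] holding=D
step 2 (pickup(E)) [no-op]: towers=[A/C; B; E] holding=D
step 3 (stack(D, C)): towers=[A/C/D; B; E] holding=-

towers=[A/C/D; B; E] holding=-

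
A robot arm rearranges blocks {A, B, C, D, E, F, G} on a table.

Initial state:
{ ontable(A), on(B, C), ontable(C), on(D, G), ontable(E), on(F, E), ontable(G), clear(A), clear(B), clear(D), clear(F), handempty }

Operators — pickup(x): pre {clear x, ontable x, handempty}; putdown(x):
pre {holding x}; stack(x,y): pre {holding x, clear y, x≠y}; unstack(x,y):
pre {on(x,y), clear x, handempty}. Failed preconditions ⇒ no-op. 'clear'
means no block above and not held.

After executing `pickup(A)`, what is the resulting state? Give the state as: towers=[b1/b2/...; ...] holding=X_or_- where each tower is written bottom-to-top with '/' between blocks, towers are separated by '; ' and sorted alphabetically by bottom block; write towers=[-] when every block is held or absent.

before: towers=[A; C/B; E/F; G/D] holding=-
pre[pickup(A)]: clear(A) ✓, ontable(A) ✓, handempty ✓
all met → apply pickup(A)
after:  towers=[C/B; E/F; G/D] holding=A

towers=[C/B; E/F; G/D] holding=A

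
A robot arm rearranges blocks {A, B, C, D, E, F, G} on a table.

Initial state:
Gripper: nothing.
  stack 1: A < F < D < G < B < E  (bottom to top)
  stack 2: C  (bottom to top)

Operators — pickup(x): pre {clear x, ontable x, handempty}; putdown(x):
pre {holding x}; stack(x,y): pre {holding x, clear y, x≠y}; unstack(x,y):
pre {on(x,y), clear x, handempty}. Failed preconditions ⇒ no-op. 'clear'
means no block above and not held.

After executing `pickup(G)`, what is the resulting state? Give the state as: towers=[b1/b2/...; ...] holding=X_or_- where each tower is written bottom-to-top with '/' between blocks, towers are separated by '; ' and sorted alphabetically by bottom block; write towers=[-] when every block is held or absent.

towers=[A/F/D/G/B/E; C] holding=-

before: towers=[A/F/D/G/B/E; C] holding=-
pre[pickup(G)]: clear(G) no, ontable(G) no, handempty yes
clear(G), ontable(G) unmet → pickup(G) is a no-op
after:  towers=[A/F/D/G/B/E; C] holding=-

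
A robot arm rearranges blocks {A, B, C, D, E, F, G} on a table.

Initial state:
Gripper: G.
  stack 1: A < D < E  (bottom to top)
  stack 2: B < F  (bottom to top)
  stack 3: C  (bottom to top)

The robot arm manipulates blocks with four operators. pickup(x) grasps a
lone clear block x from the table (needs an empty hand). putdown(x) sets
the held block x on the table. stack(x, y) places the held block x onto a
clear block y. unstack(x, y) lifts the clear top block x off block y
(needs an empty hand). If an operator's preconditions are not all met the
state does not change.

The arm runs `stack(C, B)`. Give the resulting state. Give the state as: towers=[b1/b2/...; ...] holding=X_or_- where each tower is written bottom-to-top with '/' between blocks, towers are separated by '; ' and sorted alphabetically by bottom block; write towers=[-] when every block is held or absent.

before: towers=[A/D/E; B/F; C] holding=G
pre[stack(C, B)]: holding(C) fail, clear(B) fail, C≠B ok
holding(C), clear(B) unmet → stack(C, B) is a no-op
after:  towers=[A/D/E; B/F; C] holding=G

towers=[A/D/E; B/F; C] holding=G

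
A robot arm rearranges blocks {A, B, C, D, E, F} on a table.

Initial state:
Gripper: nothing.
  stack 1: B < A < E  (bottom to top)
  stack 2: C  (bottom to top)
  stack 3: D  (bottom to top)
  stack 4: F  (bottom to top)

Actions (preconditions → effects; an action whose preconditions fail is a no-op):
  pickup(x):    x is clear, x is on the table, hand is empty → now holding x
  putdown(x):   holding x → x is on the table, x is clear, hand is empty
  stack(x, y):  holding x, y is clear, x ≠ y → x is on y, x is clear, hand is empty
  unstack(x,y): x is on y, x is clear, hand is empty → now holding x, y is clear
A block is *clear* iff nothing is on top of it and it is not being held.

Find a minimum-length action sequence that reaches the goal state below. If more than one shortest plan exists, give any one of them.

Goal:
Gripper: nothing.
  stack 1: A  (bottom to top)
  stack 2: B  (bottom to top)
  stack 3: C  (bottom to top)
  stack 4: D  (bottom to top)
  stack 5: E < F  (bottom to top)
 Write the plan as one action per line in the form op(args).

unstack(E, A)
putdown(E)
pickup(F)
stack(F, E)
unstack(A, B)
putdown(A)

step 1 (unstack(E, A)): towers=[B/A; C; D; F] holding=E
step 2 (putdown(E)): towers=[B/A; C; D; E; F] holding=-
step 3 (pickup(F)): towers=[B/A; C; D; E] holding=F
step 4 (stack(F, E)): towers=[B/A; C; D; E/F] holding=-
step 5 (unstack(A, B)): towers=[B; C; D; E/F] holding=A
step 6 (putdown(A)): towers=[A; B; C; D; E/F] holding=-
goal check: towers=[A; B; C; D; E/F] holding=- — reached (length 6, optimal by BFS)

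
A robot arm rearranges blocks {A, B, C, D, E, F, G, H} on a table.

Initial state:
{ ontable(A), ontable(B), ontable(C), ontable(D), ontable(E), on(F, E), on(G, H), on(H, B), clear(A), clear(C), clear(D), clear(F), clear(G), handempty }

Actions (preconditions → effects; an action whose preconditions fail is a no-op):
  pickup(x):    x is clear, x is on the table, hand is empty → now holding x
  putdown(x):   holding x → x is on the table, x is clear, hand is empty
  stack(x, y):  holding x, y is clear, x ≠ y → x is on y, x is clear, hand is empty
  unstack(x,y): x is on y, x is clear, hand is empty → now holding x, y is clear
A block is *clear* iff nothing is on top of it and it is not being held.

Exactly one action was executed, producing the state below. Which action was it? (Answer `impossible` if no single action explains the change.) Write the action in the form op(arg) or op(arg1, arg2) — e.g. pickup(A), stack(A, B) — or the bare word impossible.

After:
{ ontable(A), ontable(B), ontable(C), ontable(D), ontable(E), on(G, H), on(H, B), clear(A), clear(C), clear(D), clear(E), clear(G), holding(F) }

unstack(F, E)

target: towers=[A; B/H/G; C; D; E] holding=F
     unstack(G, H) → towers=[A; B/H; C; D; E/F] holding=G
         pickup(A) → towers=[B/H/G; C; D; E/F] holding=A
     unstack(F, E) → towers=[A; B/H/G; C; D; E] holding=F  ← match
         pickup(D) → towers=[A; B/H/G; C; E/F] holding=D
         pickup(C) → towers=[A; B/H/G; D; E/F] holding=C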